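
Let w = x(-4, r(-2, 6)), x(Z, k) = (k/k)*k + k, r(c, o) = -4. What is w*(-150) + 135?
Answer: 1335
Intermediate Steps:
x(Z, k) = 2*k (x(Z, k) = 1*k + k = k + k = 2*k)
w = -8 (w = 2*(-4) = -8)
w*(-150) + 135 = -8*(-150) + 135 = 1200 + 135 = 1335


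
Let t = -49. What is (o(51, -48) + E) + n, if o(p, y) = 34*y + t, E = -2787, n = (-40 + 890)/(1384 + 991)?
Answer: -424426/95 ≈ -4467.6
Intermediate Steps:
n = 34/95 (n = 850/2375 = 850*(1/2375) = 34/95 ≈ 0.35789)
o(p, y) = -49 + 34*y (o(p, y) = 34*y - 49 = -49 + 34*y)
(o(51, -48) + E) + n = ((-49 + 34*(-48)) - 2787) + 34/95 = ((-49 - 1632) - 2787) + 34/95 = (-1681 - 2787) + 34/95 = -4468 + 34/95 = -424426/95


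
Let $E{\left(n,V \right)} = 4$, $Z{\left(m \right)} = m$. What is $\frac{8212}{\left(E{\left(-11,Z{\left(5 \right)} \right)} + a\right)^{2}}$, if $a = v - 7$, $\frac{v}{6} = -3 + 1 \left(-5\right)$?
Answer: $\frac{8212}{2601} \approx 3.1572$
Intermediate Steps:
$v = -48$ ($v = 6 \left(-3 + 1 \left(-5\right)\right) = 6 \left(-3 - 5\right) = 6 \left(-8\right) = -48$)
$a = -55$ ($a = -48 - 7 = -55$)
$\frac{8212}{\left(E{\left(-11,Z{\left(5 \right)} \right)} + a\right)^{2}} = \frac{8212}{\left(4 - 55\right)^{2}} = \frac{8212}{\left(-51\right)^{2}} = \frac{8212}{2601}$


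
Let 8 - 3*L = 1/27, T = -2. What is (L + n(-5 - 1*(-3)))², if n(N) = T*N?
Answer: 290521/6561 ≈ 44.280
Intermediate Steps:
L = 215/81 (L = 8/3 - ⅓/27 = 8/3 - ⅓*1/27 = 8/3 - 1/81 = 215/81 ≈ 2.6543)
n(N) = -2*N
(L + n(-5 - 1*(-3)))² = (215/81 - 2*(-5 - 1*(-3)))² = (215/81 - 2*(-5 + 3))² = (215/81 - 2*(-2))² = (215/81 + 4)² = (539/81)² = 290521/6561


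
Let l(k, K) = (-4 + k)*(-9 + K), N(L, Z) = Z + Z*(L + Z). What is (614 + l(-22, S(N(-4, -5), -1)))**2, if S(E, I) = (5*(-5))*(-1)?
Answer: 39204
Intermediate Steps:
S(E, I) = 25 (S(E, I) = -25*(-1) = 25)
l(k, K) = (-9 + K)*(-4 + k)
(614 + l(-22, S(N(-4, -5), -1)))**2 = (614 + (36 - 9*(-22) - 4*25 + 25*(-22)))**2 = (614 + (36 + 198 - 100 - 550))**2 = (614 - 416)**2 = 198**2 = 39204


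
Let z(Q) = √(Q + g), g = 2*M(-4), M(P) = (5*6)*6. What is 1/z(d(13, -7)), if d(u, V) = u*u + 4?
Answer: √533/533 ≈ 0.043315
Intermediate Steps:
M(P) = 180 (M(P) = 30*6 = 180)
g = 360 (g = 2*180 = 360)
d(u, V) = 4 + u² (d(u, V) = u² + 4 = 4 + u²)
z(Q) = √(360 + Q) (z(Q) = √(Q + 360) = √(360 + Q))
1/z(d(13, -7)) = 1/(√(360 + (4 + 13²))) = 1/(√(360 + (4 + 169))) = 1/(√(360 + 173)) = 1/(√533) = √533/533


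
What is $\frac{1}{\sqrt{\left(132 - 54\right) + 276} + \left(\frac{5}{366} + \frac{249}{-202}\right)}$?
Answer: $\frac{416440473}{120426290345} + \frac{341621289 \sqrt{354}}{120426290345} \approx 0.056831$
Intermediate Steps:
$\frac{1}{\sqrt{\left(132 - 54\right) + 276} + \left(\frac{5}{366} + \frac{249}{-202}\right)} = \frac{1}{\sqrt{\left(132 - 54\right) + 276} + \left(5 \cdot \frac{1}{366} + 249 \left(- \frac{1}{202}\right)\right)} = \frac{1}{\sqrt{78 + 276} + \left(\frac{5}{366} - \frac{249}{202}\right)} = \frac{1}{\sqrt{354} - \frac{22531}{18483}} = \frac{1}{- \frac{22531}{18483} + \sqrt{354}}$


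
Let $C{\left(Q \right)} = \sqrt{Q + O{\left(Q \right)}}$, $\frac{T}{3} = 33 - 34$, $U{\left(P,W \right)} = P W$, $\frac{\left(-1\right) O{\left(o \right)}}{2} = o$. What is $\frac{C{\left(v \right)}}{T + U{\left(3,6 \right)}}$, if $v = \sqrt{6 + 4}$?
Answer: $\frac{i \sqrt[4]{10}}{15} \approx 0.11855 i$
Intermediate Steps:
$O{\left(o \right)} = - 2 o$
$T = -3$ ($T = 3 \left(33 - 34\right) = 3 \left(-1\right) = -3$)
$v = \sqrt{10} \approx 3.1623$
$C{\left(Q \right)} = \sqrt{- Q}$ ($C{\left(Q \right)} = \sqrt{Q - 2 Q} = \sqrt{- Q}$)
$\frac{C{\left(v \right)}}{T + U{\left(3,6 \right)}} = \frac{\sqrt{- \sqrt{10}}}{-3 + 3 \cdot 6} = \frac{i \sqrt[4]{10}}{-3 + 18} = \frac{i \sqrt[4]{10}}{15}$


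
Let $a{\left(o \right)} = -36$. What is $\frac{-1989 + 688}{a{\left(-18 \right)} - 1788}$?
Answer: $\frac{1301}{1824} \approx 0.71327$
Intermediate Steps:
$\frac{-1989 + 688}{a{\left(-18 \right)} - 1788} = \frac{-1989 + 688}{-36 - 1788} = - \frac{1301}{-1824} = \left(-1301\right) \left(- \frac{1}{1824}\right) = \frac{1301}{1824}$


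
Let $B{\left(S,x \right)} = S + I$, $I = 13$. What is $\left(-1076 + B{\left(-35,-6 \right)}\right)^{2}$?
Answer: $1205604$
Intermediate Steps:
$B{\left(S,x \right)} = 13 + S$ ($B{\left(S,x \right)} = S + 13 = 13 + S$)
$\left(-1076 + B{\left(-35,-6 \right)}\right)^{2} = \left(-1076 + \left(13 - 35\right)\right)^{2} = \left(-1076 - 22\right)^{2} = \left(-1098\right)^{2} = 1205604$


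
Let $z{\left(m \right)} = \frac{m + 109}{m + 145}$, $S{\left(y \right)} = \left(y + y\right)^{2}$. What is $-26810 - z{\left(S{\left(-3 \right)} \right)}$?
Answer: $- \frac{4852755}{181} \approx -26811.0$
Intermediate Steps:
$S{\left(y \right)} = 4 y^{2}$ ($S{\left(y \right)} = \left(2 y\right)^{2} = 4 y^{2}$)
$z{\left(m \right)} = \frac{109 + m}{145 + m}$
$-26810 - z{\left(S{\left(-3 \right)} \right)} = -26810 - \frac{109 + 4 \left(-3\right)^{2}}{145 + 4 \left(-3\right)^{2}} = -26810 - \frac{109 + 4 \cdot 9}{145 + 4 \cdot 9} = -26810 - \frac{109 + 36}{145 + 36} = -26810 - \frac{1}{181} \cdot 145 = -26810 - \frac{145}{181} = - \frac{4852755}{181}$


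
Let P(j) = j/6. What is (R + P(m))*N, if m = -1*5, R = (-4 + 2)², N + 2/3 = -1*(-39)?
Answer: 2185/18 ≈ 121.39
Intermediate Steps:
N = 115/3 (N = -⅔ - 1*(-39) = -⅔ + 39 = 115/3 ≈ 38.333)
R = 4 (R = (-2)² = 4)
m = -5
P(j) = j/6 (P(j) = j*(⅙) = j/6)
(R + P(m))*N = (4 + (⅙)*(-5))*(115/3) = (4 - ⅚)*(115/3) = (19/6)*(115/3) = 2185/18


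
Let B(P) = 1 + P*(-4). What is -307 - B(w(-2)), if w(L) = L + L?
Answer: -324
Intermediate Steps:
w(L) = 2*L
B(P) = 1 - 4*P
-307 - B(w(-2)) = -307 - (1 - 8*(-2)) = -307 - (1 - 4*(-4)) = -307 - (1 + 16) = -307 - 1*17 = -307 - 17 = -324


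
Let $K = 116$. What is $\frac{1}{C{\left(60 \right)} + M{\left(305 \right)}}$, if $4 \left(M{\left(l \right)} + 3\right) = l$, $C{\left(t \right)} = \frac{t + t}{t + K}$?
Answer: $\frac{44}{3253} \approx 0.013526$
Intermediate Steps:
$C{\left(t \right)} = \frac{2 t}{116 + t}$ ($C{\left(t \right)} = \frac{t + t}{t + 116} = \frac{2 t}{116 + t}$)
$M{\left(l \right)} = -3 + \frac{l}{4}$
$\frac{1}{C{\left(60 \right)} + M{\left(305 \right)}} = \frac{1}{2 \cdot 60 \frac{1}{116 + 60} + \left(-3 + \frac{1}{4} \cdot 305\right)} = \frac{1}{2 \cdot 60 \cdot \frac{1}{176} + \left(-3 + \frac{305}{4}\right)} = \frac{1}{2 \cdot 60 \cdot \frac{1}{176} + \frac{293}{4}} = \frac{1}{\frac{15}{22} + \frac{293}{4}} = \frac{1}{\frac{3253}{44}} = \frac{44}{3253}$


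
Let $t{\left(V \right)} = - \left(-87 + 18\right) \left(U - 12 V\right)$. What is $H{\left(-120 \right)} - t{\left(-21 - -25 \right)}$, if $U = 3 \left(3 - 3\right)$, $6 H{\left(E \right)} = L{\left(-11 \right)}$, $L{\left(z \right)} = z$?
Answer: $\frac{19861}{6} \approx 3310.2$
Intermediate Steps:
$H{\left(E \right)} = - \frac{11}{6}$ ($H{\left(E \right)} = \frac{1}{6} \left(-11\right) = - \frac{11}{6}$)
$U = 0$ ($U = 3 \cdot 0 = 0$)
$t{\left(V \right)} = - 828 V$ ($t{\left(V \right)} = - \left(-87 + 18\right) \left(0 - 12 V\right) = - \left(-69\right) \left(- 12 V\right) = - 828 V$)
$H{\left(-120 \right)} - t{\left(-21 - -25 \right)} = - \frac{11}{6} - - 828 \left(-21 - -25\right) = - \frac{11}{6} - - 828 \left(-21 + 25\right) = - \frac{11}{6} - \left(-828\right) 4 = - \frac{11}{6} - -3312 = - \frac{11}{6} + 3312 = \frac{19861}{6}$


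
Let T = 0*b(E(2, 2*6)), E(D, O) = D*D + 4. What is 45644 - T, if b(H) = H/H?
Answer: 45644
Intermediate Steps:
E(D, O) = 4 + D² (E(D, O) = D² + 4 = 4 + D²)
b(H) = 1
T = 0 (T = 0*1 = 0)
45644 - T = 45644 - 1*0 = 45644 + 0 = 45644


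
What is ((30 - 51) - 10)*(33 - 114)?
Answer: 2511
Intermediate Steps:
((30 - 51) - 10)*(33 - 114) = (-21 - 10)*(-81) = -31*(-81) = 2511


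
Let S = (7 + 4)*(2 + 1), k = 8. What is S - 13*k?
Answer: -71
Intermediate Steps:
S = 33 (S = 11*3 = 33)
S - 13*k = 33 - 13*8 = 33 - 104 = -71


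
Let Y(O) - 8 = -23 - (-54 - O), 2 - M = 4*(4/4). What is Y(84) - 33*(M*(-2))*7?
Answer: -801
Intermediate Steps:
M = -2 (M = 2 - 4*4/4 = 2 - 4*4*(¼) = 2 - 4 = -2)
Y(O) = 39 + O (Y(O) = 8 + (-23 - (-54 - O)) = 8 + (-23 + (54 + O)) = 8 + (31 + O) = 39 + O)
Y(84) - 33*(M*(-2))*7 = (39 + 84) - 33*-2*(-2)*7 = 123 - 33*4*7 = 123 - 33*28 = 123 - 1*924 = 123 - 924 = -801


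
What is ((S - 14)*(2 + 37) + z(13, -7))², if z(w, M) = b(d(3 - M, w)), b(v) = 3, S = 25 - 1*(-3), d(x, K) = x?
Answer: 301401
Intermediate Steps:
S = 28 (S = 25 + 3 = 28)
z(w, M) = 3
((S - 14)*(2 + 37) + z(13, -7))² = ((28 - 14)*(2 + 37) + 3)² = (14*39 + 3)² = (546 + 3)² = 549² = 301401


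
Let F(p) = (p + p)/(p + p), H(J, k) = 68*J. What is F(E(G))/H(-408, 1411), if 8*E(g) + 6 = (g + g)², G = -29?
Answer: -1/27744 ≈ -3.6044e-5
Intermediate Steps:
E(g) = -¾ + g²/2 (E(g) = -¾ + (g + g)²/8 = -¾ + (2*g)²/8 = -¾ + (4*g²)/8 = -¾ + g²/2)
F(p) = 1 (F(p) = (2*p)/((2*p)) = (2*p)*(1/(2*p)) = 1)
F(E(G))/H(-408, 1411) = 1/(68*(-408)) = 1/(-27744) = 1*(-1/27744) = -1/27744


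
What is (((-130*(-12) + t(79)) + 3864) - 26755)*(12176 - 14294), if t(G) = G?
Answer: 45011736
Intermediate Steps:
(((-130*(-12) + t(79)) + 3864) - 26755)*(12176 - 14294) = (((-130*(-12) + 79) + 3864) - 26755)*(12176 - 14294) = (((1560 + 79) + 3864) - 26755)*(-2118) = ((1639 + 3864) - 26755)*(-2118) = (5503 - 26755)*(-2118) = -21252*(-2118) = 45011736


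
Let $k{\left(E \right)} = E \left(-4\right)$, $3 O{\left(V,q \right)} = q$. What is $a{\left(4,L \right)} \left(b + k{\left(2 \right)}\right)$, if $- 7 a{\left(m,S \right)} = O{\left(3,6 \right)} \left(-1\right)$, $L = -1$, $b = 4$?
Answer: $- \frac{8}{7} \approx -1.1429$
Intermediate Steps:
$O{\left(V,q \right)} = \frac{q}{3}$
$k{\left(E \right)} = - 4 E$
$a{\left(m,S \right)} = \frac{2}{7}$ ($a{\left(m,S \right)} = - \frac{\frac{1}{3} \cdot 6 \left(-1\right)}{7} = - \frac{2 \left(-1\right)}{7} = \left(- \frac{1}{7}\right) \left(-2\right) = \frac{2}{7}$)
$a{\left(4,L \right)} \left(b + k{\left(2 \right)}\right) = \frac{2 \left(4 - 8\right)}{7} = \frac{2}{7} \left(-4\right) = - \frac{8}{7}$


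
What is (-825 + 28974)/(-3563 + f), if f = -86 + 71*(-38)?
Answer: -2559/577 ≈ -4.4350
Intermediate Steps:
f = -2784 (f = -86 - 2698 = -2784)
(-825 + 28974)/(-3563 + f) = (-825 + 28974)/(-3563 - 2784) = 28149/(-6347) = 28149*(-1/6347) = -2559/577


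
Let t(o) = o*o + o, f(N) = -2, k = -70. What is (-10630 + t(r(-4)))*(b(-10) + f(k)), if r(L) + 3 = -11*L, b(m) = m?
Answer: 106896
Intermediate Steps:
r(L) = -3 - 11*L
t(o) = o + o**2 (t(o) = o**2 + o = o + o**2)
(-10630 + t(r(-4)))*(b(-10) + f(k)) = (-10630 + (-3 - 11*(-4))*(1 + (-3 - 11*(-4))))*(-10 - 2) = (-10630 + (-3 + 44)*(1 + (-3 + 44)))*(-12) = (-10630 + 41*(1 + 41))*(-12) = (-10630 + 41*42)*(-12) = (-10630 + 1722)*(-12) = -8908*(-12) = 106896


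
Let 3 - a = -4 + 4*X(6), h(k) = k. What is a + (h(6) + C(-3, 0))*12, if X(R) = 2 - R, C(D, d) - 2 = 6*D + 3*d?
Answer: -97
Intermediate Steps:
C(D, d) = 2 + 3*d + 6*D (C(D, d) = 2 + (6*D + 3*d) = 2 + (3*d + 6*D) = 2 + 3*d + 6*D)
a = 23 (a = 3 - (-4 + 4*(2 - 1*6)) = 3 - (-4 + 4*(2 - 6)) = 3 - (-4 + 4*(-4)) = 3 - (-4 - 16) = 3 - 1*(-20) = 3 + 20 = 23)
a + (h(6) + C(-3, 0))*12 = 23 + (6 + (2 + 3*0 + 6*(-3)))*12 = 23 + (6 + (2 + 0 - 18))*12 = 23 + (6 - 16)*12 = 23 - 10*12 = 23 - 120 = -97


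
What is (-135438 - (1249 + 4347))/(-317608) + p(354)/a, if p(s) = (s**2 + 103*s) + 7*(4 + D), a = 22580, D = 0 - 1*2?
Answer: 6821372657/896448580 ≈ 7.6093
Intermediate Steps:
D = -2 (D = 0 - 2 = -2)
p(s) = 14 + s**2 + 103*s (p(s) = (s**2 + 103*s) + 7*(4 - 2) = (s**2 + 103*s) + 7*2 = (s**2 + 103*s) + 14 = 14 + s**2 + 103*s)
(-135438 - (1249 + 4347))/(-317608) + p(354)/a = (-135438 - (1249 + 4347))/(-317608) + (14 + 354**2 + 103*354)/22580 = (-135438 - 1*5596)*(-1/317608) + (14 + 125316 + 36462)*(1/22580) = (-135438 - 5596)*(-1/317608) + 161792*(1/22580) = -141034*(-1/317608) + 40448/5645 = 70517/158804 + 40448/5645 = 6821372657/896448580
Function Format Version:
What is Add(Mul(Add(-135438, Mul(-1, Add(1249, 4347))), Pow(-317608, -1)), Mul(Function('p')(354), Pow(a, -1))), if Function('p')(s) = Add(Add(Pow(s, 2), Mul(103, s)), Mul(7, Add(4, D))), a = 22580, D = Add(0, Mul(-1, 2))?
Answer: Rational(6821372657, 896448580) ≈ 7.6093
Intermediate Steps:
D = -2 (D = Add(0, -2) = -2)
Function('p')(s) = Add(14, Pow(s, 2), Mul(103, s)) (Function('p')(s) = Add(Add(Pow(s, 2), Mul(103, s)), Mul(7, Add(4, -2))) = Add(Add(Pow(s, 2), Mul(103, s)), Mul(7, 2)) = Add(Add(Pow(s, 2), Mul(103, s)), 14) = Add(14, Pow(s, 2), Mul(103, s)))
Add(Mul(Add(-135438, Mul(-1, Add(1249, 4347))), Pow(-317608, -1)), Mul(Function('p')(354), Pow(a, -1))) = Add(Mul(Add(-135438, Mul(-1, Add(1249, 4347))), Pow(-317608, -1)), Mul(Add(14, Pow(354, 2), Mul(103, 354)), Pow(22580, -1))) = Add(Mul(Add(-135438, Mul(-1, 5596)), Rational(-1, 317608)), Mul(Add(14, 125316, 36462), Rational(1, 22580))) = Add(Mul(Add(-135438, -5596), Rational(-1, 317608)), Mul(161792, Rational(1, 22580))) = Add(Mul(-141034, Rational(-1, 317608)), Rational(40448, 5645)) = Add(Rational(70517, 158804), Rational(40448, 5645)) = Rational(6821372657, 896448580)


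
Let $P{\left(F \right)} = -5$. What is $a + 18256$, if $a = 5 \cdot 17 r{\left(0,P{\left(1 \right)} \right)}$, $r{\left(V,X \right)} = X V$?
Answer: $18256$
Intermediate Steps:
$r{\left(V,X \right)} = V X$
$a = 0$ ($a = 5 \cdot 17 \cdot 0 \left(-5\right) = 85 \cdot 0 = 0$)
$a + 18256 = 0 + 18256 = 18256$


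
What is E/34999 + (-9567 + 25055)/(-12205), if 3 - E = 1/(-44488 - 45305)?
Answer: -48670310943116/38356228851435 ≈ -1.2689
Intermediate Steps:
E = 269380/89793 (E = 3 - 1/(-44488 - 45305) = 3 - 1/(-89793) = 3 - 1*(-1/89793) = 3 + 1/89793 = 269380/89793 ≈ 3.0000)
E/34999 + (-9567 + 25055)/(-12205) = (269380/89793)/34999 + (-9567 + 25055)/(-12205) = (269380/89793)*(1/34999) + 15488*(-1/12205) = 269380/3142665207 - 15488/12205 = -48670310943116/38356228851435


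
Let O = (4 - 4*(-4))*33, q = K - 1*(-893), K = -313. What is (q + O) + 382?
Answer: 1622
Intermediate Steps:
q = 580 (q = -313 - 1*(-893) = -313 + 893 = 580)
O = 660 (O = (4 + 16)*33 = 20*33 = 660)
(q + O) + 382 = (580 + 660) + 382 = 1240 + 382 = 1622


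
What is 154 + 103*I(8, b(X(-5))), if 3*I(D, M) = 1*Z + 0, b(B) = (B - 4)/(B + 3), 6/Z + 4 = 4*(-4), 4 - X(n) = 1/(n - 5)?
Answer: 1437/10 ≈ 143.70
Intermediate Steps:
X(n) = 4 - 1/(-5 + n) (X(n) = 4 - 1/(n - 5) = 4 - 1/(-5 + n))
Z = -3/10 (Z = 6/(-4 + 4*(-4)) = 6/(-4 - 16) = 6/(-20) = 6*(-1/20) = -3/10 ≈ -0.30000)
b(B) = (-4 + B)/(3 + B)
I(D, M) = -⅒ (I(D, M) = (1*(-3/10) + 0)/3 = (-3/10 + 0)/3 = (⅓)*(-3/10) = -⅒)
154 + 103*I(8, b(X(-5))) = 154 + 103*(-⅒) = 154 - 103/10 = 1437/10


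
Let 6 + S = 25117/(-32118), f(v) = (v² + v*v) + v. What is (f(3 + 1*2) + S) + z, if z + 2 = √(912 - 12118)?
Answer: 1484429/32118 + I*√11206 ≈ 46.218 + 105.86*I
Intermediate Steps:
f(v) = v + 2*v² (f(v) = (v² + v²) + v = 2*v² + v = v + 2*v²)
z = -2 + I*√11206 (z = -2 + √(912 - 12118) = -2 + √(-11206) = -2 + I*√11206 ≈ -2.0 + 105.86*I)
S = -217825/32118 (S = -6 + 25117/(-32118) = -6 + 25117*(-1/32118) = -6 - 25117/32118 = -217825/32118 ≈ -6.7820)
(f(3 + 1*2) + S) + z = ((3 + 1*2)*(1 + 2*(3 + 1*2)) - 217825/32118) + (-2 + I*√11206) = ((3 + 2)*(1 + 2*(3 + 2)) - 217825/32118) + (-2 + I*√11206) = (5*(1 + 2*5) - 217825/32118) + (-2 + I*√11206) = (5*(1 + 10) - 217825/32118) + (-2 + I*√11206) = (5*11 - 217825/32118) + (-2 + I*√11206) = (55 - 217825/32118) + (-2 + I*√11206) = 1548665/32118 + (-2 + I*√11206) = 1484429/32118 + I*√11206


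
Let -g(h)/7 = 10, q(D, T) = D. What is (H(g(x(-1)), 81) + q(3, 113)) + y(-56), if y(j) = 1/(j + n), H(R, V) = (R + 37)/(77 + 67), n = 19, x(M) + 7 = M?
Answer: 4873/1776 ≈ 2.7438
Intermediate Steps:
x(M) = -7 + M
g(h) = -70 (g(h) = -7*10 = -70)
H(R, V) = 37/144 + R/144 (H(R, V) = (37 + R)/144 = (37 + R)*(1/144) = 37/144 + R/144)
y(j) = 1/(19 + j) (y(j) = 1/(j + 19) = 1/(19 + j))
(H(g(x(-1)), 81) + q(3, 113)) + y(-56) = ((37/144 + (1/144)*(-70)) + 3) + 1/(19 - 56) = ((37/144 - 35/72) + 3) + 1/(-37) = (-11/48 + 3) - 1/37 = 133/48 - 1/37 = 4873/1776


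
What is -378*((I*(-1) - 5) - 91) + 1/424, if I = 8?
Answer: 16668289/424 ≈ 39312.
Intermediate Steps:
-378*((I*(-1) - 5) - 91) + 1/424 = -378*((8*(-1) - 5) - 91) + 1/424 = -378*((-8 - 5) - 91) + 1/424 = -378*(-13 - 91) + 1/424 = -378*(-104) + 1/424 = 39312 + 1/424 = 16668289/424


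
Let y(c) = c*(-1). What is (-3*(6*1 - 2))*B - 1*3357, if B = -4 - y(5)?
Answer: -3369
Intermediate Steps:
y(c) = -c
B = 1 (B = -4 - (-1)*5 = -4 - 1*(-5) = -4 + 5 = 1)
(-3*(6*1 - 2))*B - 1*3357 = -3*(6*1 - 2)*1 - 1*3357 = -3*(6 - 2)*1 - 3357 = -3*4*1 - 3357 = -12*1 - 3357 = -12 - 3357 = -3369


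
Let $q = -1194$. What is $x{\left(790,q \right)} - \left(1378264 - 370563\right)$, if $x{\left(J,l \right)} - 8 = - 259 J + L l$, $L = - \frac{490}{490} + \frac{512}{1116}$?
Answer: $- \frac{112684081}{93} \approx -1.2117 \cdot 10^{6}$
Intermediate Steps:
$L = - \frac{151}{279}$ ($L = \left(-490\right) \frac{1}{490} + 512 \cdot \frac{1}{1116} = -1 + \frac{128}{279} = - \frac{151}{279} \approx -0.54122$)
$x{\left(J,l \right)} = 8 - 259 J - \frac{151 l}{279}$ ($x{\left(J,l \right)} = 8 - \left(259 J + \frac{151 l}{279}\right) = 8 - 259 J - \frac{151 l}{279}$)
$x{\left(790,q \right)} - \left(1378264 - 370563\right) = \left(8 - 204610 - - \frac{60098}{93}\right) - \left(1378264 - 370563\right) = \left(8 - 204610 + \frac{60098}{93}\right) - 1007701 = - \frac{18967888}{93} - 1007701 = - \frac{112684081}{93}$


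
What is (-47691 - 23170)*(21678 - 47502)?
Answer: 1829914464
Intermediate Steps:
(-47691 - 23170)*(21678 - 47502) = -70861*(-25824) = 1829914464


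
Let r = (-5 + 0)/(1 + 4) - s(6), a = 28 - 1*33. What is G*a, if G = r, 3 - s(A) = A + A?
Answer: -40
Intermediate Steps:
s(A) = 3 - 2*A (s(A) = 3 - (A + A) = 3 - 2*A)
a = -5 (a = 28 - 33 = -5)
r = 8 (r = (-5 + 0)/(1 + 4) - (3 - 2*6) = -5/5 - (3 - 12) = -5*⅕ - 1*(-9) = -1 + 9 = 8)
G = 8
G*a = 8*(-5) = -40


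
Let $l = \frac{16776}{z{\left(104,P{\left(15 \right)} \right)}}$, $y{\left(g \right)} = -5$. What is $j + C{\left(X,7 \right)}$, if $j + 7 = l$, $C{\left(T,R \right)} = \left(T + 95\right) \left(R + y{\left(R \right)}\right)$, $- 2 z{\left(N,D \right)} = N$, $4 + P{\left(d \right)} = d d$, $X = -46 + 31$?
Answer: $- \frac{2205}{13} \approx -169.62$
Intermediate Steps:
$X = -15$
$P{\left(d \right)} = -4 + d^{2}$ ($P{\left(d \right)} = -4 + d d = -4 + d^{2}$)
$z{\left(N,D \right)} = - \frac{N}{2}$
$C{\left(T,R \right)} = \left(-5 + R\right) \left(95 + T\right)$ ($C{\left(T,R \right)} = \left(T + 95\right) \left(R - 5\right) = \left(95 + T\right) \left(-5 + R\right) = \left(-5 + R\right) \left(95 + T\right)$)
$l = - \frac{4194}{13}$ ($l = \frac{16776}{\left(- \frac{1}{2}\right) 104} = \frac{16776}{-52} = 16776 \left(- \frac{1}{52}\right) = - \frac{4194}{13} \approx -322.62$)
$j = - \frac{4285}{13}$ ($j = -7 - \frac{4194}{13} = - \frac{4285}{13} \approx -329.62$)
$j + C{\left(X,7 \right)} = - \frac{4285}{13} + \left(-475 - -75 + 95 \cdot 7 + 7 \left(-15\right)\right) = - \frac{4285}{13} + \left(-475 + 75 + 665 - 105\right) = - \frac{4285}{13} + 160 = - \frac{2205}{13}$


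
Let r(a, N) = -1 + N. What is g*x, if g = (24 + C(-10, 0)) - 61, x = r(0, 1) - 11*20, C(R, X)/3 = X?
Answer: 8140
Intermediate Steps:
C(R, X) = 3*X
x = -220 (x = (-1 + 1) - 11*20 = 0 - 220 = -220)
g = -37 (g = (24 + 3*0) - 61 = (24 + 0) - 61 = 24 - 61 = -37)
g*x = -37*(-220) = 8140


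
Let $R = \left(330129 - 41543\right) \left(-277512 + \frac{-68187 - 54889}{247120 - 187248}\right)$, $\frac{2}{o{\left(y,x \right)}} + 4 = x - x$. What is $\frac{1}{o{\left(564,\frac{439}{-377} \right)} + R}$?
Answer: $- \frac{7484}{599368647746547} \approx -1.2486 \cdot 10^{-11}$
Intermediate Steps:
$o{\left(y,x \right)} = - \frac{1}{2}$ ($o{\left(y,x \right)} = \frac{2}{-4 + \left(x - x\right)} = \frac{2}{-4 + 0} = \frac{2}{-4} = 2 \left(- \frac{1}{4}\right) = - \frac{1}{2}$)
$R = - \frac{599368647742805}{7484}$ ($R = 288586 \left(-277512 - \frac{123076}{59872}\right) = 288586 \left(-277512 - \frac{30769}{14968}\right) = 288586 \left(- \frac{4153830385}{14968}\right) = - \frac{599368647742805}{7484} \approx -8.0087 \cdot 10^{10}$)
$\frac{1}{o{\left(564,\frac{439}{-377} \right)} + R} = \frac{1}{- \frac{1}{2} - \frac{599368647742805}{7484}} = \frac{1}{- \frac{599368647746547}{7484}} = - \frac{7484}{599368647746547}$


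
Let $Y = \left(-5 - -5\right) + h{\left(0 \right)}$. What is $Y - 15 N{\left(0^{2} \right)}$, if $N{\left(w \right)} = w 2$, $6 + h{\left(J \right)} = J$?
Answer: $-6$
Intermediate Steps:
$h{\left(J \right)} = -6 + J$
$Y = -6$ ($Y = \left(-5 - -5\right) + \left(-6 + 0\right) = \left(-5 + 5\right) - 6 = 0 - 6 = -6$)
$N{\left(w \right)} = 2 w$
$Y - 15 N{\left(0^{2} \right)} = -6 - 15 \cdot 2 \cdot 0^{2} = -6 - 15 \cdot 2 \cdot 0 = -6 - 0 = -6 + 0 = -6$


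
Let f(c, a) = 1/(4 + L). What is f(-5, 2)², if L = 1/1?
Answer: 1/25 ≈ 0.040000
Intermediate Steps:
L = 1
f(c, a) = ⅕ (f(c, a) = 1/(4 + 1) = 1/5 = ⅕)
f(-5, 2)² = (⅕)² = 1/25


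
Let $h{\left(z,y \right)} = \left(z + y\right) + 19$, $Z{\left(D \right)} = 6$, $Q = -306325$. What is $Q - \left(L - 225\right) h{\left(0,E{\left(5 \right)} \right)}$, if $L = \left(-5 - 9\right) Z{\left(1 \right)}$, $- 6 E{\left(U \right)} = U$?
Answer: $- \frac{601423}{2} \approx -3.0071 \cdot 10^{5}$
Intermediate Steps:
$E{\left(U \right)} = - \frac{U}{6}$
$h{\left(z,y \right)} = 19 + y + z$ ($h{\left(z,y \right)} = \left(y + z\right) + 19 = 19 + y + z$)
$L = -84$ ($L = \left(-5 - 9\right) 6 = \left(-14\right) 6 = -84$)
$Q - \left(L - 225\right) h{\left(0,E{\left(5 \right)} \right)} = -306325 - \left(-84 - 225\right) \left(19 - \frac{5}{6} + 0\right) = -306325 - - 309 \left(19 - \frac{5}{6} + 0\right) = -306325 - \left(-309\right) \frac{109}{6} = -306325 - - \frac{11227}{2} = -306325 + \frac{11227}{2} = - \frac{601423}{2}$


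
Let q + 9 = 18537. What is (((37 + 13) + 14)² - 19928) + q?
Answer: 2696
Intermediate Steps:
q = 18528 (q = -9 + 18537 = 18528)
(((37 + 13) + 14)² - 19928) + q = (((37 + 13) + 14)² - 19928) + 18528 = ((50 + 14)² - 19928) + 18528 = (64² - 19928) + 18528 = (4096 - 19928) + 18528 = -15832 + 18528 = 2696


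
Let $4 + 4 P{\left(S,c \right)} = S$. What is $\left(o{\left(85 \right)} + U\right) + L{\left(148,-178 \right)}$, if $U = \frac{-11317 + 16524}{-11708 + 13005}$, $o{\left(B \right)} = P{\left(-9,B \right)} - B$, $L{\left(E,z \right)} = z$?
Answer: $- \frac{1360477}{5188} \approx -262.24$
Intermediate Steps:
$P{\left(S,c \right)} = -1 + \frac{S}{4}$
$o{\left(B \right)} = - \frac{13}{4} - B$ ($o{\left(B \right)} = \left(-1 + \frac{1}{4} \left(-9\right)\right) - B = \left(-1 - \frac{9}{4}\right) - B = - \frac{13}{4} - B$)
$U = \frac{5207}{1297} \approx 4.0146$
$\left(o{\left(85 \right)} + U\right) + L{\left(148,-178 \right)} = \left(\left(- \frac{13}{4} - 85\right) + \frac{5207}{1297}\right) - 178 = \left(- \frac{353}{4} + \frac{5207}{1297}\right) - 178 = - \frac{437013}{5188} - 178 = - \frac{1360477}{5188}$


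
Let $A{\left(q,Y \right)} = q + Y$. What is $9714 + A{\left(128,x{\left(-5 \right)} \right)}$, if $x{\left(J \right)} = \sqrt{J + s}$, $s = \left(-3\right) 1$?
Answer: $9842 + 2 i \sqrt{2} \approx 9842.0 + 2.8284 i$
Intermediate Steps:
$s = -3$
$x{\left(J \right)} = \sqrt{-3 + J}$ ($x{\left(J \right)} = \sqrt{J - 3} = \sqrt{-3 + J}$)
$A{\left(q,Y \right)} = Y + q$
$9714 + A{\left(128,x{\left(-5 \right)} \right)} = 9714 + \left(\sqrt{-3 - 5} + 128\right) = 9714 + \left(\sqrt{-8} + 128\right) = 9714 + \left(2 i \sqrt{2} + 128\right) = 9714 + \left(128 + 2 i \sqrt{2}\right) = 9842 + 2 i \sqrt{2}$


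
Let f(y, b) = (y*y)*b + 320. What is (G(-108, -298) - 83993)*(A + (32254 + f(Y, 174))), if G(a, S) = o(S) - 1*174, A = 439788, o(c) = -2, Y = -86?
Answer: -148075659954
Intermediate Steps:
G(a, S) = -176 (G(a, S) = -2 - 1*174 = -2 - 174 = -176)
f(y, b) = 320 + b*y² (f(y, b) = y²*b + 320 = b*y² + 320 = 320 + b*y²)
(G(-108, -298) - 83993)*(A + (32254 + f(Y, 174))) = (-176 - 83993)*(439788 + (32254 + (320 + 174*(-86)²))) = -84169*(439788 + (32254 + (320 + 174*7396))) = -84169*(439788 + (32254 + (320 + 1286904))) = -84169*(439788 + (32254 + 1287224)) = -84169*(439788 + 1319478) = -84169*1759266 = -148075659954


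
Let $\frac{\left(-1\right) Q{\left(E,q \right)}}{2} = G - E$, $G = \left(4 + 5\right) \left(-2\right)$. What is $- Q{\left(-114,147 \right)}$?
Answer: $192$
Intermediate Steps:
$G = -18$ ($G = 9 \left(-2\right) = -18$)
$Q{\left(E,q \right)} = 36 + 2 E$ ($Q{\left(E,q \right)} = - 2 \left(-18 - E\right) = 36 + 2 E$)
$- Q{\left(-114,147 \right)} = - (36 + 2 \left(-114\right)) = - (36 - 228) = \left(-1\right) \left(-192\right) = 192$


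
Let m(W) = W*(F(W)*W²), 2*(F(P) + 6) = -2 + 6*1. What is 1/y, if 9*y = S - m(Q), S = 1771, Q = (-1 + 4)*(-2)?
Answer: 9/907 ≈ 0.0099228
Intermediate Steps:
F(P) = -4 (F(P) = -6 + (-2 + 6*1)/2 = -6 + (-2 + 6)/2 = -6 + (½)*4 = -6 + 2 = -4)
Q = -6 (Q = 3*(-2) = -6)
m(W) = -4*W³ (m(W) = W*(-4*W²) = -4*W³)
y = 907/9 (y = (1771 - (-4)*(-6)³)/9 = (1771 - (-4)*(-216))/9 = (1771 - 1*864)/9 = (1771 - 864)/9 = (⅑)*907 = 907/9 ≈ 100.78)
1/y = 1/(907/9) = 9/907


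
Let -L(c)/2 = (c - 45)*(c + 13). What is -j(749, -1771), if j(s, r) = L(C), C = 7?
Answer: -1520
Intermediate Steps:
L(c) = -2*(-45 + c)*(13 + c) (L(c) = -2*(c - 45)*(c + 13) = -2*(-45 + c)*(13 + c))
j(s, r) = 1520 (j(s, r) = 1170 - 2*7² + 64*7 = 1170 - 2*49 + 448 = 1170 - 98 + 448 = 1520)
-j(749, -1771) = -1*1520 = -1520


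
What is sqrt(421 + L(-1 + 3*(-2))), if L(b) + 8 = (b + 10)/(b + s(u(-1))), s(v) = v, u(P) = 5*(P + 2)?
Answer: sqrt(1646)/2 ≈ 20.285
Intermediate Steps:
u(P) = 10 + 5*P (u(P) = 5*(2 + P) = 10 + 5*P)
L(b) = -8 + (10 + b)/(5 + b) (L(b) = -8 + (b + 10)/(b + (10 + 5*(-1))) = -8 + (10 + b)/(b + (10 - 5)) = -8 + (10 + b)/(b + 5) = -8 + (10 + b)/(5 + b))
sqrt(421 + L(-1 + 3*(-2))) = sqrt(421 + (-30 - 7*(-1 + 3*(-2)))/(5 + (-1 + 3*(-2)))) = sqrt(421 + (-30 - 7*(-1 - 6))/(5 + (-1 - 6))) = sqrt(421 + (-30 - 7*(-7))/(5 - 7)) = sqrt(421 + (-30 + 49)/(-2)) = sqrt(421 - 1/2*19) = sqrt(421 - 19/2) = sqrt(823/2) = sqrt(1646)/2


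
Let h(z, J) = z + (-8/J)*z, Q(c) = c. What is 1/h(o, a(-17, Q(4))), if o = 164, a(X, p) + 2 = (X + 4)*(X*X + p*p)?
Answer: 3967/651900 ≈ 0.0060853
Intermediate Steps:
a(X, p) = -2 + (4 + X)*(X² + p²) (a(X, p) = -2 + (X + 4)*(X*X + p*p) = -2 + (4 + X)*(X² + p²))
h(z, J) = z - 8*z/J
1/h(o, a(-17, Q(4))) = 1/(164*(-8 + (-2 + (-17)³ + 4*(-17)² + 4*4² - 17*4²))/(-2 + (-17)³ + 4*(-17)² + 4*4² - 17*4²)) = 1/(164*(-8 + (-2 - 4913 + 4*289 + 4*16 - 17*16))/(-2 - 4913 + 4*289 + 4*16 - 17*16)) = 1/(164*(-8 + (-2 - 4913 + 1156 + 64 - 272))/(-2 - 4913 + 1156 + 64 - 272)) = 1/(164*(-8 - 3967)/(-3967)) = 1/(164*(-1/3967)*(-3975)) = 1/(651900/3967) = 3967/651900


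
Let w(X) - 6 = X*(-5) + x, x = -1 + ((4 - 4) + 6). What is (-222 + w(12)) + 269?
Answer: -2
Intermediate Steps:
x = 5 (x = -1 + (0 + 6) = -1 + 6 = 5)
w(X) = 11 - 5*X (w(X) = 6 + (X*(-5) + 5) = 6 + (-5*X + 5) = 6 + (5 - 5*X) = 11 - 5*X)
(-222 + w(12)) + 269 = (-222 + (11 - 5*12)) + 269 = (-222 + (11 - 60)) + 269 = (-222 - 49) + 269 = -271 + 269 = -2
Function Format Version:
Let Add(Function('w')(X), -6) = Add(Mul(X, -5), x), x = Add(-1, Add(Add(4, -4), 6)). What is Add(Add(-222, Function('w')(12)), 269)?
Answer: -2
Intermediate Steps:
x = 5 (x = Add(-1, Add(0, 6)) = Add(-1, 6) = 5)
Function('w')(X) = Add(11, Mul(-5, X)) (Function('w')(X) = Add(6, Add(Mul(X, -5), 5)) = Add(6, Add(Mul(-5, X), 5)) = Add(6, Add(5, Mul(-5, X))) = Add(11, Mul(-5, X)))
Add(Add(-222, Function('w')(12)), 269) = Add(Add(-222, Add(11, Mul(-5, 12))), 269) = Add(Add(-222, Add(11, -60)), 269) = Add(Add(-222, -49), 269) = Add(-271, 269) = -2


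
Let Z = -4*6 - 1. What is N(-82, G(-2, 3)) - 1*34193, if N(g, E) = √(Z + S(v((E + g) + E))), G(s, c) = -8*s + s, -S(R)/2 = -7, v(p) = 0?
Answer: -34193 + I*√11 ≈ -34193.0 + 3.3166*I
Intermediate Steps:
S(R) = 14 (S(R) = -2*(-7) = 14)
G(s, c) = -7*s
Z = -25 (Z = -24 - 1 = -25)
N(g, E) = I*√11 (N(g, E) = √(-25 + 14) = √(-11) = I*√11)
N(-82, G(-2, 3)) - 1*34193 = I*√11 - 1*34193 = I*√11 - 34193 = -34193 + I*√11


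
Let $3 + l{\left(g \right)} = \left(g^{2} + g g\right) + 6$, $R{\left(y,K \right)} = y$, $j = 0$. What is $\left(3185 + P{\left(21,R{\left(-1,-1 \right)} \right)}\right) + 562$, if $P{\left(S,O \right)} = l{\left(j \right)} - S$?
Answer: $3729$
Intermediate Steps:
$l{\left(g \right)} = 3 + 2 g^{2}$ ($l{\left(g \right)} = -3 + \left(\left(g^{2} + g g\right) + 6\right) = -3 + \left(\left(g^{2} + g^{2}\right) + 6\right) = -3 + \left(2 g^{2} + 6\right) = -3 + \left(6 + 2 g^{2}\right) = 3 + 2 g^{2}$)
$P{\left(S,O \right)} = 3 - S$ ($P{\left(S,O \right)} = \left(3 + 2 \cdot 0^{2}\right) - S = \left(3 + 2 \cdot 0\right) - S = \left(3 + 0\right) - S = 3 - S$)
$\left(3185 + P{\left(21,R{\left(-1,-1 \right)} \right)}\right) + 562 = \left(3185 + \left(3 - 21\right)\right) + 562 = \left(3185 - 18\right) + 562 = 3167 + 562 = 3729$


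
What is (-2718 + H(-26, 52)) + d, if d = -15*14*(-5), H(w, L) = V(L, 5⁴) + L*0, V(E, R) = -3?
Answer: -1671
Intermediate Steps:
H(w, L) = -3 (H(w, L) = -3 + L*0 = -3 + 0 = -3)
d = 1050 (d = -210*(-5) = 1050)
(-2718 + H(-26, 52)) + d = (-2718 - 3) + 1050 = -2721 + 1050 = -1671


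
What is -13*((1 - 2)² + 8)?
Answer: -117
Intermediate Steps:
-13*((1 - 2)² + 8) = -13*((-1)² + 8) = -13*(1 + 8) = -13*9 = -117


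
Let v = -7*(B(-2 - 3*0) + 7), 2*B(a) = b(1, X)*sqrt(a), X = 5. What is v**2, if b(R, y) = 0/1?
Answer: 2401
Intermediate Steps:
b(R, y) = 0 (b(R, y) = 0*1 = 0)
B(a) = 0 (B(a) = (0*sqrt(a))/2 = (1/2)*0 = 0)
v = -49 (v = -7*(0 + 7) = -7*7 = -49)
v**2 = (-49)**2 = 2401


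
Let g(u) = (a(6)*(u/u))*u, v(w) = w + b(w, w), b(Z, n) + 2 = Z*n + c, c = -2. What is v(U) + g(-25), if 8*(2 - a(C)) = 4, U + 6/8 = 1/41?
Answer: -1121539/26896 ≈ -41.699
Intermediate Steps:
U = -119/164 (U = -3/4 + 1/41 = -119/164 ≈ -0.72561)
b(Z, n) = -4 + Z*n (b(Z, n) = -2 + (Z*n - 2) = -2 + (-2 + Z*n) = -4 + Z*n)
a(C) = 3/2 (a(C) = 2 - 1/8*4 = 2 - 1/2 = 3/2)
v(w) = -4 + w + w**2 (v(w) = w + (-4 + w*w) = w + (-4 + w**2) = -4 + w + w**2)
g(u) = 3*u/2 (g(u) = (3*(u/u)/2)*u = ((3/2)*1)*u = 3*u/2)
v(U) + g(-25) = (-4 - 119/164 + (-119/164)**2) + (3/2)*(-25) = (-4 - 119/164 + 14161/26896) - 75/2 = -112939/26896 - 75/2 = -1121539/26896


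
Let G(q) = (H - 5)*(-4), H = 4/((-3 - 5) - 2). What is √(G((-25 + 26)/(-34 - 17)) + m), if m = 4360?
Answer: 2*√27385/5 ≈ 66.194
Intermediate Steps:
H = -⅖ (H = 4/(-8 - 2) = 4/(-10) = 4*(-⅒) = -⅖ ≈ -0.40000)
G(q) = 108/5 (G(q) = (-⅖ - 5)*(-4) = -27/5*(-4) = 108/5)
√(G((-25 + 26)/(-34 - 17)) + m) = √(108/5 + 4360) = √(21908/5) = 2*√27385/5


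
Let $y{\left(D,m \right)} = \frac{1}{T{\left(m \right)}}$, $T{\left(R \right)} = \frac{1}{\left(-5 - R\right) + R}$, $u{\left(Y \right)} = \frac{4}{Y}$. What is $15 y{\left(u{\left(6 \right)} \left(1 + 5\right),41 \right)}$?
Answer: $-75$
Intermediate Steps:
$T{\left(R \right)} = - \frac{1}{5}$ ($T{\left(R \right)} = \frac{1}{-5} = - \frac{1}{5}$)
$y{\left(D,m \right)} = -5$ ($y{\left(D,m \right)} = \frac{1}{- \frac{1}{5}} = -5$)
$15 y{\left(u{\left(6 \right)} \left(1 + 5\right),41 \right)} = 15 \left(-5\right) = -75$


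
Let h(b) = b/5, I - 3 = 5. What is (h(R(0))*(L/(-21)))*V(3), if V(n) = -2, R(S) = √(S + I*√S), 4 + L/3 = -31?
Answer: 0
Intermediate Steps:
I = 8 (I = 3 + 5 = 8)
L = -105 (L = -12 + 3*(-31) = -12 - 93 = -105)
R(S) = √(S + 8*√S)
h(b) = b/5 (h(b) = b*(⅕) = b/5)
(h(R(0))*(L/(-21)))*V(3) = ((√(0 + 8*√0)/5)*(-105/(-21)))*(-2) = ((√(0 + 8*0)/5)*(-105*(-1/21)))*(-2) = ((√(0 + 0)/5)*5)*(-2) = ((√0/5)*5)*(-2) = (((⅕)*0)*5)*(-2) = (0*5)*(-2) = 0*(-2) = 0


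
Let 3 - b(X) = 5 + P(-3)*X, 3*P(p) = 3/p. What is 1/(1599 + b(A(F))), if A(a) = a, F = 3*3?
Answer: 1/1600 ≈ 0.00062500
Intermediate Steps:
F = 9
P(p) = 1/p (P(p) = (3/p)/3 = 1/p)
b(X) = -2 + X/3 (b(X) = 3 - (5 + X/(-3)) = 3 - (5 - X/3) = 3 + (-5 + X/3) = -2 + X/3)
1/(1599 + b(A(F))) = 1/(1599 + (-2 + (⅓)*9)) = 1/(1599 + (-2 + 3)) = 1/(1599 + 1) = 1/1600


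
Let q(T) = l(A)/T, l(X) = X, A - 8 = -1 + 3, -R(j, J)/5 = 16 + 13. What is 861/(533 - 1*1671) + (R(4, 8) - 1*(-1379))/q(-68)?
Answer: -47750233/5690 ≈ -8392.0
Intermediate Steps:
R(j, J) = -145 (R(j, J) = -5*(16 + 13) = -5*29 = -145)
A = 10 (A = 8 + (-1 + 3) = 8 + 2 = 10)
q(T) = 10/T
861/(533 - 1*1671) + (R(4, 8) - 1*(-1379))/q(-68) = 861/(533 - 1*1671) + (-145 - 1*(-1379))/((10/(-68))) = 861/(533 - 1671) + (-145 + 1379)/((10*(-1/68))) = 861/(-1138) + 1234/(-5/34) = 861*(-1/1138) + 1234*(-34/5) = -861/1138 - 41956/5 = -47750233/5690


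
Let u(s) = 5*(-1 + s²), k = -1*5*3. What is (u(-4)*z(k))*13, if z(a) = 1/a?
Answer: -65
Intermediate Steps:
k = -15 (k = -5*3 = -15)
z(a) = 1/a
u(s) = -5 + 5*s²
(u(-4)*z(k))*13 = ((-5 + 5*(-4)²)/(-15))*13 = ((-5 + 5*16)*(-1/15))*13 = ((-5 + 80)*(-1/15))*13 = (75*(-1/15))*13 = -5*13 = -65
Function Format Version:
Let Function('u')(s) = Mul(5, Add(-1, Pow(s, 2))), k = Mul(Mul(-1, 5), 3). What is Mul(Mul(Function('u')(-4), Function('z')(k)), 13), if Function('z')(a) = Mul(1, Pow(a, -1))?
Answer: -65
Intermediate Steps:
k = -15 (k = Mul(-5, 3) = -15)
Function('z')(a) = Pow(a, -1)
Function('u')(s) = Add(-5, Mul(5, Pow(s, 2)))
Mul(Mul(Function('u')(-4), Function('z')(k)), 13) = Mul(Mul(Add(-5, Mul(5, Pow(-4, 2))), Pow(-15, -1)), 13) = Mul(Mul(Add(-5, Mul(5, 16)), Rational(-1, 15)), 13) = Mul(Mul(Add(-5, 80), Rational(-1, 15)), 13) = Mul(Mul(75, Rational(-1, 15)), 13) = Mul(-5, 13) = -65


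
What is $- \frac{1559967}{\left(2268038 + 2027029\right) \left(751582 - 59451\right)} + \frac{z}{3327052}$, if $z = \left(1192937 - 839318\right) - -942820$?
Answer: $\frac{1284660857922156273}{3296830188364334468} \approx 0.38967$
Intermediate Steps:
$z = 1296439$ ($z = 353619 + 942820 = 1296439$)
$- \frac{1559967}{\left(2268038 + 2027029\right) \left(751582 - 59451\right)} + \frac{z}{3327052} = - \frac{1559967}{\left(2268038 + 2027029\right) \left(751582 - 59451\right)} + \frac{1296439}{3327052} = - \frac{1559967}{4295067 \cdot 692131} + 1296439 \cdot \frac{1}{3327052} = - \frac{1559967}{2972749017777} + \frac{1296439}{3327052} = \left(-1559967\right) \frac{1}{2972749017777} + \frac{1296439}{3327052} = - \frac{519989}{990916339259} + \frac{1296439}{3327052} = \frac{1284660857922156273}{3296830188364334468}$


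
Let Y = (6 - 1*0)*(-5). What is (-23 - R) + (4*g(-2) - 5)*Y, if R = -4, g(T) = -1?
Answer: 251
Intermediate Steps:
Y = -30 (Y = (6 + 0)*(-5) = 6*(-5) = -30)
(-23 - R) + (4*g(-2) - 5)*Y = (-23 - 1*(-4)) + (4*(-1) - 5)*(-30) = (-23 + 4) + (-4 - 5)*(-30) = -19 - 9*(-30) = -19 + 270 = 251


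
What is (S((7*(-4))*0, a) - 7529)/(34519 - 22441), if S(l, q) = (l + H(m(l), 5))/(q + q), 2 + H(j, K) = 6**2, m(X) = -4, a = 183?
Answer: -688895/1105137 ≈ -0.62336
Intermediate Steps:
H(j, K) = 34 (H(j, K) = -2 + 6**2 = -2 + 36 = 34)
S(l, q) = (34 + l)/(2*q) (S(l, q) = (l + 34)/(q + q) = (34 + l)/((2*q)) = (34 + l)*(1/(2*q)) = (34 + l)/(2*q))
(S((7*(-4))*0, a) - 7529)/(34519 - 22441) = ((1/2)*(34 + (7*(-4))*0)/183 - 7529)/(34519 - 22441) = ((1/2)*(1/183)*(34 - 28*0) - 7529)/12078 = ((1/2)*(1/183)*(34 + 0) - 7529)*(1/12078) = ((1/2)*(1/183)*34 - 7529)*(1/12078) = (17/183 - 7529)*(1/12078) = -1377790/183*1/12078 = -688895/1105137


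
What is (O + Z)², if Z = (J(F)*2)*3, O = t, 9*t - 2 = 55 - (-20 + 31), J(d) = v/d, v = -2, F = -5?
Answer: 114244/2025 ≈ 56.417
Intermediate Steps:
J(d) = -2/d
t = 46/9 (t = 2/9 + (55 - (-20 + 31))/9 = 2/9 + (55 - 1*11)/9 = 2/9 + (55 - 11)/9 = 2/9 + (⅑)*44 = 2/9 + 44/9 = 46/9 ≈ 5.1111)
O = 46/9 ≈ 5.1111
Z = 12/5 (Z = (-2/(-5)*2)*3 = (-2*(-⅕)*2)*3 = ((⅖)*2)*3 = (⅘)*3 = 12/5 ≈ 2.4000)
(O + Z)² = (46/9 + 12/5)² = (338/45)² = 114244/2025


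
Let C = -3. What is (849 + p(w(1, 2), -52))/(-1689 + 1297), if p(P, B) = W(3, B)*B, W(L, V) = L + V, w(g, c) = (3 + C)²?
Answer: -3397/392 ≈ -8.6658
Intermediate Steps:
w(g, c) = 0 (w(g, c) = (3 - 3)² = 0² = 0)
p(P, B) = B*(3 + B) (p(P, B) = (3 + B)*B = B*(3 + B))
(849 + p(w(1, 2), -52))/(-1689 + 1297) = (849 - 52*(3 - 52))/(-1689 + 1297) = (849 - 52*(-49))/(-392) = (849 + 2548)*(-1/392) = 3397*(-1/392) = -3397/392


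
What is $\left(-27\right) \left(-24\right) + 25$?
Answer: $673$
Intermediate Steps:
$\left(-27\right) \left(-24\right) + 25 = 648 + 25 = 673$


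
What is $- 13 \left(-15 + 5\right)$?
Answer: $130$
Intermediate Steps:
$- 13 \left(-15 + 5\right) = \left(-13\right) \left(-10\right) = 130$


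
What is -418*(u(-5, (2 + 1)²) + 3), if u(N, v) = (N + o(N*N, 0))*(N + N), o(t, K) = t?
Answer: 82346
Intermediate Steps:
u(N, v) = 2*N*(N + N²) (u(N, v) = (N + N*N)*(N + N) = (N + N²)*(2*N) = 2*N*(N + N²))
-418*(u(-5, (2 + 1)²) + 3) = -418*(2*(-5)²*(1 - 5) + 3) = -418*(2*25*(-4) + 3) = -418*(-200 + 3) = -418*(-197) = 82346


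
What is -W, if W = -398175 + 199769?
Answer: 198406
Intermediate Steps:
W = -198406
-W = -1*(-198406) = 198406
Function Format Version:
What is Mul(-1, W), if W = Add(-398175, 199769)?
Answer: 198406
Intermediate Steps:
W = -198406
Mul(-1, W) = Mul(-1, -198406) = 198406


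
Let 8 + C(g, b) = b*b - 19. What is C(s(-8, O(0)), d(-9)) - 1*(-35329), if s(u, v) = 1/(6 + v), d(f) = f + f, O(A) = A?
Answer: 35626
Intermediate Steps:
d(f) = 2*f
C(g, b) = -27 + b**2 (C(g, b) = -8 + (b*b - 19) = -8 + (b**2 - 19) = -8 + (-19 + b**2) = -27 + b**2)
C(s(-8, O(0)), d(-9)) - 1*(-35329) = (-27 + (2*(-9))**2) - 1*(-35329) = (-27 + (-18)**2) + 35329 = (-27 + 324) + 35329 = 297 + 35329 = 35626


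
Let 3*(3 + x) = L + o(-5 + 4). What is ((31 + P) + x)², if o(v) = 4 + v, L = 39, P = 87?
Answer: 16641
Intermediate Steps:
x = 11 (x = -3 + (39 + (4 + (-5 + 4)))/3 = -3 + (39 + (4 - 1))/3 = -3 + (39 + 3)/3 = -3 + (⅓)*42 = -3 + 14 = 11)
((31 + P) + x)² = ((31 + 87) + 11)² = (118 + 11)² = 129² = 16641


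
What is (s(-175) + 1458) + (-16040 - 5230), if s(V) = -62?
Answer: -19874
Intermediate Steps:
(s(-175) + 1458) + (-16040 - 5230) = (-62 + 1458) + (-16040 - 5230) = 1396 - 21270 = -19874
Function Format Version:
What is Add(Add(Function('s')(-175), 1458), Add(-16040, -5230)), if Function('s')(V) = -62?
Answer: -19874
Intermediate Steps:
Add(Add(Function('s')(-175), 1458), Add(-16040, -5230)) = Add(Add(-62, 1458), Add(-16040, -5230)) = Add(1396, -21270) = -19874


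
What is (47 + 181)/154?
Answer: 114/77 ≈ 1.4805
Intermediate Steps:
(47 + 181)/154 = (1/154)*228 = 114/77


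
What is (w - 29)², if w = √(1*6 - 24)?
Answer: 823 - 174*I*√2 ≈ 823.0 - 246.07*I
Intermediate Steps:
w = 3*I*√2 (w = √(6 - 24) = √(-18) = 3*I*√2 ≈ 4.2426*I)
(w - 29)² = (3*I*√2 - 29)² = (-29 + 3*I*√2)²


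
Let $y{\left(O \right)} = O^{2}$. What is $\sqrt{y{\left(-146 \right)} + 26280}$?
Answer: $2 \sqrt{11899} \approx 218.17$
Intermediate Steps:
$\sqrt{y{\left(-146 \right)} + 26280} = \sqrt{\left(-146\right)^{2} + 26280} = \sqrt{21316 + 26280} = \sqrt{47596} = 2 \sqrt{11899}$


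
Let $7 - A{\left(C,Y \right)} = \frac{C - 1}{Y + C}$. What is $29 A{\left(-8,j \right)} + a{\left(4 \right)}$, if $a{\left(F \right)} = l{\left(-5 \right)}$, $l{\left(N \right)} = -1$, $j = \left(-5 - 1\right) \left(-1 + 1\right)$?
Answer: $\frac{1355}{8} \approx 169.38$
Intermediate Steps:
$j = 0$ ($j = \left(-6\right) 0 = 0$)
$a{\left(F \right)} = -1$
$A{\left(C,Y \right)} = 7 - \frac{-1 + C}{C + Y}$ ($A{\left(C,Y \right)} = 7 - \frac{C - 1}{Y + C} = 7 - \frac{-1 + C}{C + Y}$)
$29 A{\left(-8,j \right)} + a{\left(4 \right)} = 29 \frac{1 + 6 \left(-8\right) + 7 \cdot 0}{-8 + 0} - 1 = 29 \frac{1 - 48 + 0}{-8} - 1 = 29 \left(\left(- \frac{1}{8}\right) \left(-47\right)\right) - 1 = 29 \cdot \frac{47}{8} - 1 = \frac{1363}{8} - 1 = \frac{1355}{8}$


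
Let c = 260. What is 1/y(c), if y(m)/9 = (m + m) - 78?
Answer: 1/3978 ≈ 0.00025138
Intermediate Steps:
y(m) = -702 + 18*m (y(m) = 9*((m + m) - 78) = 9*(2*m - 78) = 9*(-78 + 2*m) = -702 + 18*m)
1/y(c) = 1/(-702 + 18*260) = 1/(-702 + 4680) = 1/3978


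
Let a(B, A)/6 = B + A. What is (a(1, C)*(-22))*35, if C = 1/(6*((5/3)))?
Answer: -5082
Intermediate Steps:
C = ⅒ (C = 1/(6*((5*(⅓)))) = 1/(6*(5/3)) = (⅙)*(⅗) = ⅒ ≈ 0.10000)
a(B, A) = 6*A + 6*B (a(B, A) = 6*(B + A) = 6*(A + B) = 6*A + 6*B)
(a(1, C)*(-22))*35 = ((6*(⅒) + 6*1)*(-22))*35 = ((⅗ + 6)*(-22))*35 = ((33/5)*(-22))*35 = -726/5*35 = -5082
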